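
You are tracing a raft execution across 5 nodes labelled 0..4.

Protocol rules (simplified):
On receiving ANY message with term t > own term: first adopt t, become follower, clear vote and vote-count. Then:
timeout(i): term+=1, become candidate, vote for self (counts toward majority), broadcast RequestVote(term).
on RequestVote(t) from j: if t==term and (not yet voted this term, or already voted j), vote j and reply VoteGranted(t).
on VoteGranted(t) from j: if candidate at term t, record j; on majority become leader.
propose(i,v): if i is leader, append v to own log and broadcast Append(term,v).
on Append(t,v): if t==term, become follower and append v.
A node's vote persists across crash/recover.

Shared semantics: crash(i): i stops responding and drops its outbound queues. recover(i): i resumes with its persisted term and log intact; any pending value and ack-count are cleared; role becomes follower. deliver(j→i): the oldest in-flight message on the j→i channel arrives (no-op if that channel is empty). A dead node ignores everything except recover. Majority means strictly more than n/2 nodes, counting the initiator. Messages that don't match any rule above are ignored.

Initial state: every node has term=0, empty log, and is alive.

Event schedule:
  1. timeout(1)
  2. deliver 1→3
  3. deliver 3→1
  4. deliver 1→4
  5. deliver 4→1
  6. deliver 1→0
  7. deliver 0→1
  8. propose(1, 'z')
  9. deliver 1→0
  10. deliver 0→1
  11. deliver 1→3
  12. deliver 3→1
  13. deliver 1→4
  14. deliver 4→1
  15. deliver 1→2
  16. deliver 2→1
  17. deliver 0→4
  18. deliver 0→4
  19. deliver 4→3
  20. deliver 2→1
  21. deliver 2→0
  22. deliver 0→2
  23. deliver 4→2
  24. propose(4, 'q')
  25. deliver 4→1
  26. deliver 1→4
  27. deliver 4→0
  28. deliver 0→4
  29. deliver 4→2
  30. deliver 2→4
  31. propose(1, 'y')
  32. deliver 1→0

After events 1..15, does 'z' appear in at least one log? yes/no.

yes

after 1 — timeout(1): n1:cand/t1/[-]
after 2 — deliver 1→3: n3:foll/t1/[-]
after 3 — deliver 3→1: ·
after 4 — deliver 1→4: n4:foll/t1/[-]
after 5 — deliver 4→1: n1:lead/t1/[-]
after 6 — deliver 1→0: n0:foll/t1/[-]
after 7 — deliver 0→1: ·
after 8 — propose(1,'z'): n1:lead/t1/[z]
after 9 — deliver 1→0: n0:foll/t1/[z]
after 10 — deliver 0→1: ·
after 11 — deliver 1→3: n3:foll/t1/[z]
after 12 — deliver 3→1: ·
after 13 — deliver 1→4: n4:foll/t1/[z]
after 14 — deliver 4→1: ·
after 15 — deliver 1→2: n2:foll/t1/[-]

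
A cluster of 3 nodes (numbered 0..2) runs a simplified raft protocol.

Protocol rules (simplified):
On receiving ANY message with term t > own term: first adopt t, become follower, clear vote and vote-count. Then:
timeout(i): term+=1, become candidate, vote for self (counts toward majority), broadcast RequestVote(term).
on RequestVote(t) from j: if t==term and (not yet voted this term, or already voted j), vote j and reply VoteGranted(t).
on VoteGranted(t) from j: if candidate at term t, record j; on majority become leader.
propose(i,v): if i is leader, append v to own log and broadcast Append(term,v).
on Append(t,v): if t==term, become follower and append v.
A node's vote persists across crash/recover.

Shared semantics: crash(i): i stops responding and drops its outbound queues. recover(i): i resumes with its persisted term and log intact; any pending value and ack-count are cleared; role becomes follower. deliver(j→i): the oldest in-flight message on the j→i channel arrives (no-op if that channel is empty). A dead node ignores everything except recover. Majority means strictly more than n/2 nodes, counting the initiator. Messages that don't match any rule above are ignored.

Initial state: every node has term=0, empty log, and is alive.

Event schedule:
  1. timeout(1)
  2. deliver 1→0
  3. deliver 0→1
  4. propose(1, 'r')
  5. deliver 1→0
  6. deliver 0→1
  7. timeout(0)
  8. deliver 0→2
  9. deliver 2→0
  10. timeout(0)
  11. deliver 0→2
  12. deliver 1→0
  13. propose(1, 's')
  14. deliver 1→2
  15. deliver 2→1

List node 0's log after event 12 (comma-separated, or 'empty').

r

step 1 timeout(1): 1={cand,t=1,log=-}
step 2 deliver 1→0: 0={foll,t=1,log=-}
step 3 deliver 0→1: 1={lead,t=1,log=-}
step 4 propose(1,'r'): 1={lead,t=1,log=r}
step 5 deliver 1→0: 0={foll,t=1,log=r}
step 6 deliver 0→1: —
step 7 timeout(0): 0={cand,t=2,log=r}
step 8 deliver 0→2: 2={foll,t=2,log=-}
step 9 deliver 2→0: 0={lead,t=2,log=r}
step 10 timeout(0): 0={cand,t=3,log=r}
step 11 deliver 0→2: 2={foll,t=3,log=-}
step 12 deliver 1→0: —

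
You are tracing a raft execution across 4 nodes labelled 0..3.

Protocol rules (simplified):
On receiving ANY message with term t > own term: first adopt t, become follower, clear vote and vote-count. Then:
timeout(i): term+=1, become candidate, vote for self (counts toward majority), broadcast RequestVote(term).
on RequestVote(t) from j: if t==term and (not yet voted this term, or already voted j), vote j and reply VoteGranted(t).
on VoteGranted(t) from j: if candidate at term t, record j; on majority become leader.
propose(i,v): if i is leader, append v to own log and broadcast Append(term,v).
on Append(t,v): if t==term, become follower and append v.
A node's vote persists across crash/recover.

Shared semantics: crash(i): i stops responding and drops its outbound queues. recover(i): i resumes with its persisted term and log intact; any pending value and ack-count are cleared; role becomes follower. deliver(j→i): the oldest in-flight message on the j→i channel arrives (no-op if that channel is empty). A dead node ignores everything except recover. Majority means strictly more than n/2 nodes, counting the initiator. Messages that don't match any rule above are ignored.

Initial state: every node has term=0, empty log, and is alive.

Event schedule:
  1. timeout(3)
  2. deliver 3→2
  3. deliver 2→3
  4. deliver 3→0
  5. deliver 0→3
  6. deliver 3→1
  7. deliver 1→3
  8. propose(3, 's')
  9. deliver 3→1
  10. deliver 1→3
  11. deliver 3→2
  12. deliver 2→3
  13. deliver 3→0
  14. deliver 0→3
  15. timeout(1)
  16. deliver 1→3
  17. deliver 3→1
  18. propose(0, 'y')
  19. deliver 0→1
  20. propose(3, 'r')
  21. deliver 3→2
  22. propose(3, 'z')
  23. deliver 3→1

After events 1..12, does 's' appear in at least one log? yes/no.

yes

[1] timeout(3) → N3(cand t1 [-])
[2] deliver 3→2 → N2(foll t1 [-])
[3] deliver 2→3 → ∅
[4] deliver 3→0 → N0(foll t1 [-])
[5] deliver 0→3 → N3(lead t1 [-])
[6] deliver 3→1 → N1(foll t1 [-])
[7] deliver 1→3 → ∅
[8] propose(3,'s') → N3(lead t1 [s])
[9] deliver 3→1 → N1(foll t1 [s])
[10] deliver 1→3 → ∅
[11] deliver 3→2 → N2(foll t1 [s])
[12] deliver 2→3 → ∅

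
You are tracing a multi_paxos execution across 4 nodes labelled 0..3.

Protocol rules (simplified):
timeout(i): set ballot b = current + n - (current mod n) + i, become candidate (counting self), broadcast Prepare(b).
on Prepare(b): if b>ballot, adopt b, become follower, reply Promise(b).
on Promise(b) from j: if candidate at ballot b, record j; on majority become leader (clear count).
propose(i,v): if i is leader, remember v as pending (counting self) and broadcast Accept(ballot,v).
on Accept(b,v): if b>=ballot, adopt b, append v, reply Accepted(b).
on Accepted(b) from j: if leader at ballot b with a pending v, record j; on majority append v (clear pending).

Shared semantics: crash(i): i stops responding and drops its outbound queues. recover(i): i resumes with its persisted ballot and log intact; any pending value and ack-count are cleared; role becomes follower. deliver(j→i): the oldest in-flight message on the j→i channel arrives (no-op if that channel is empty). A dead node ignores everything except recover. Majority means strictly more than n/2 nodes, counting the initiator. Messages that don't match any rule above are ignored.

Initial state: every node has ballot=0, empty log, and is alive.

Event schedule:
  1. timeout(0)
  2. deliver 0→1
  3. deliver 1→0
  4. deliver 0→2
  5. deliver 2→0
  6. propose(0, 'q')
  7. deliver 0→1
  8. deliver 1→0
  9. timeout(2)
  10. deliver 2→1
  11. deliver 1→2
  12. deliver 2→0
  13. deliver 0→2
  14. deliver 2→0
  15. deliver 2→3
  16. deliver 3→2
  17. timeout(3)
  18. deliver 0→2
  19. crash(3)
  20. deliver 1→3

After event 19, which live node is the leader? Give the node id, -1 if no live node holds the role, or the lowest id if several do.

1. timeout(0):  <0:cand b4 ->
2. deliver 0→1:  <1:foll b4 ->
3. deliver 1→0:  nop
4. deliver 0→2:  <2:foll b4 ->
5. deliver 2→0:  <0:lead b4 ->
6. propose(0,'q'):  nop
7. deliver 0→1:  <1:foll b4 q>
8. deliver 1→0:  nop
9. timeout(2):  <2:cand b10 ->
10. deliver 2→1:  <1:foll b10 q>
11. deliver 1→2:  nop
12. deliver 2→0:  <0:foll b10 ->
13. deliver 0→2:  nop
14. deliver 2→0:  nop
15. deliver 2→3:  <3:foll b10 ->
16. deliver 3→2:  <2:lead b10 ->
17. timeout(3):  <3:cand b15 ->
18. deliver 0→2:  nop
19. crash(3):  <3:✗cand b15 ->

2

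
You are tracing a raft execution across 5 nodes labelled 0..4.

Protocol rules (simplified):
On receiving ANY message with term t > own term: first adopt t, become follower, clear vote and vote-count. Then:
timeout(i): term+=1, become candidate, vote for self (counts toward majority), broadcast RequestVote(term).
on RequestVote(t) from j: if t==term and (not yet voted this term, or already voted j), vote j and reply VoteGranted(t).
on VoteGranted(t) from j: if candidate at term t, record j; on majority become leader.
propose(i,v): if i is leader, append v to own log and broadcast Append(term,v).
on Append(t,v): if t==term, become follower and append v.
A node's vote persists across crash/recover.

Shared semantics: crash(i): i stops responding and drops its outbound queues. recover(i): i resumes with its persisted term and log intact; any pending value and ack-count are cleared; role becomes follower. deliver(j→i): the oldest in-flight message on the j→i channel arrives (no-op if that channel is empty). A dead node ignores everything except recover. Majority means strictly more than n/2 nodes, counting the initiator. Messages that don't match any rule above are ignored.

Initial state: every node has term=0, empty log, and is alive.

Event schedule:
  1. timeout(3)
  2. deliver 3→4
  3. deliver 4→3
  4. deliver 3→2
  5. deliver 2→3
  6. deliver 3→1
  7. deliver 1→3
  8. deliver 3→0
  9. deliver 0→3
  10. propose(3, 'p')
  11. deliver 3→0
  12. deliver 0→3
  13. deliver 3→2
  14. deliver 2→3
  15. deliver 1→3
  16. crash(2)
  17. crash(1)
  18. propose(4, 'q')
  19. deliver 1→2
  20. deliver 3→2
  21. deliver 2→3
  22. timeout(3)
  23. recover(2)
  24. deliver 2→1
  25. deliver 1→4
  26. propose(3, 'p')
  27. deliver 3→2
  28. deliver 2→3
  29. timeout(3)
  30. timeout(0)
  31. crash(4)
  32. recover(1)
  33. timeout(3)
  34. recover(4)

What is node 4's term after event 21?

1

step 1 timeout(3): 3={cand,t=1,log=-}
step 2 deliver 3→4: 4={foll,t=1,log=-}
step 3 deliver 4→3: —
step 4 deliver 3→2: 2={foll,t=1,log=-}
step 5 deliver 2→3: 3={lead,t=1,log=-}
step 6 deliver 3→1: 1={foll,t=1,log=-}
step 7 deliver 1→3: —
step 8 deliver 3→0: 0={foll,t=1,log=-}
step 9 deliver 0→3: —
step 10 propose(3,'p'): 3={lead,t=1,log=p}
step 11 deliver 3→0: 0={foll,t=1,log=p}
step 12 deliver 0→3: —
step 13 deliver 3→2: 2={foll,t=1,log=p}
step 14 deliver 2→3: —
step 15 deliver 1→3: —
step 16 crash(2): 2={✗foll,t=1,log=p}
step 17 crash(1): 1={✗foll,t=1,log=-}
step 18 propose(4,'q'): —
step 19 deliver 1→2: —
step 20 deliver 3→2: —
step 21 deliver 2→3: —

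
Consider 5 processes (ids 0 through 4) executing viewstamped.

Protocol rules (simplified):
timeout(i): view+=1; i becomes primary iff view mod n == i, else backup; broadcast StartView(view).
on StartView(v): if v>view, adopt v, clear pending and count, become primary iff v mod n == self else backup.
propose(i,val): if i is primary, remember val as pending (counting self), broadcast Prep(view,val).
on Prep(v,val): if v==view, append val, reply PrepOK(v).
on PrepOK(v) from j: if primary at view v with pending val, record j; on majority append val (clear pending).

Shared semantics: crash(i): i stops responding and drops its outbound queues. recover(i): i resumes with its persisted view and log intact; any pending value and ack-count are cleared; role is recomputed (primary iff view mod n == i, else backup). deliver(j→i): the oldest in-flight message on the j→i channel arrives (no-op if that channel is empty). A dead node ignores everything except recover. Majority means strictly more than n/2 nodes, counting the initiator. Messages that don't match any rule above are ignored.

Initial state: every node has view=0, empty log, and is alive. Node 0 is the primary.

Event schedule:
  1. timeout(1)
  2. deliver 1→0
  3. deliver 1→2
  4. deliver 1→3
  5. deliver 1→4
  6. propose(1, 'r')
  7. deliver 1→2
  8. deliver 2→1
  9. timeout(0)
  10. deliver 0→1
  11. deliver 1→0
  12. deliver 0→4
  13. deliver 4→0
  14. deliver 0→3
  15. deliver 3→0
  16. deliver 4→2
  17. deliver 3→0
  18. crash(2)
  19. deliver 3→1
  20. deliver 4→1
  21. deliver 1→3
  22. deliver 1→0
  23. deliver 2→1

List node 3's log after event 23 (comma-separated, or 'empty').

empty

[1] timeout(1) → N1(prim v1 [-])
[2] deliver 1→0 → N0(back v1 [-])
[3] deliver 1→2 → N2(back v1 [-])
[4] deliver 1→3 → N3(back v1 [-])
[5] deliver 1→4 → N4(back v1 [-])
[6] propose(1,'r') → ∅
[7] deliver 1→2 → N2(back v1 [r])
[8] deliver 2→1 → ∅
[9] timeout(0) → N0(back v2 [-])
[10] deliver 0→1 → N1(back v2 [-])
[11] deliver 1→0 → ∅
[12] deliver 0→4 → N4(back v2 [-])
[13] deliver 4→0 → ∅
[14] deliver 0→3 → N3(back v2 [-])
[15] deliver 3→0 → ∅
[16] deliver 4→2 → ∅
[17] deliver 3→0 → ∅
[18] crash(2) → N2(✗back v1 [r])
[19] deliver 3→1 → ∅
[20] deliver 4→1 → ∅
[21] deliver 1→3 → ∅
[22] deliver 1→0 → ∅
[23] deliver 2→1 → ∅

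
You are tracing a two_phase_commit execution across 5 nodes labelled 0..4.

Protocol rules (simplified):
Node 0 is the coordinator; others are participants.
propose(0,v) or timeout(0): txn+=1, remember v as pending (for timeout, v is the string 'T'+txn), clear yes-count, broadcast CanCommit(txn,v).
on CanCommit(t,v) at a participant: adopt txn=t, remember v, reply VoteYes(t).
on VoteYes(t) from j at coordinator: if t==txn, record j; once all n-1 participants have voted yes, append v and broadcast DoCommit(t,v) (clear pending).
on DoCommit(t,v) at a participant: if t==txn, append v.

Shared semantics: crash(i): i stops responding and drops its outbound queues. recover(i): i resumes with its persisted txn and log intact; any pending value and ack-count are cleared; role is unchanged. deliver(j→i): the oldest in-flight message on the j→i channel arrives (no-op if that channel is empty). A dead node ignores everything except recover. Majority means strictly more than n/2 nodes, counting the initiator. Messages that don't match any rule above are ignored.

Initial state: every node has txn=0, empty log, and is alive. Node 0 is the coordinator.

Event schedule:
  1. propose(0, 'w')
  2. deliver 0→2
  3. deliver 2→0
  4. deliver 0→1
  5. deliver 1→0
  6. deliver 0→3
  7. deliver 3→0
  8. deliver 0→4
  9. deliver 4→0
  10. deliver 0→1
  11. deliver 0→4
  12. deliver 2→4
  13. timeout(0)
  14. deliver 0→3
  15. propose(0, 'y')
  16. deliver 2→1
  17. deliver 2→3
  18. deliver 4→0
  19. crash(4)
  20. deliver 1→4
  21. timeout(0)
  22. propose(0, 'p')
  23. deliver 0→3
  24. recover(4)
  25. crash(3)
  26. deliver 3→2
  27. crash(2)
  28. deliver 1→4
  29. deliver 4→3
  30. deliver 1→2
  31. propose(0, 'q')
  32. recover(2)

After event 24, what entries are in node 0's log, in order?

w

1. propose(0,'w'):  <0:coor t1 ->
2. deliver 0→2:  <2:part t1 ->
3. deliver 2→0:  nop
4. deliver 0→1:  <1:part t1 ->
5. deliver 1→0:  nop
6. deliver 0→3:  <3:part t1 ->
7. deliver 3→0:  nop
8. deliver 0→4:  <4:part t1 ->
9. deliver 4→0:  <0:coor t1 w>
10. deliver 0→1:  <1:part t1 w>
11. deliver 0→4:  <4:part t1 w>
12. deliver 2→4:  nop
13. timeout(0):  <0:coor t2 w>
14. deliver 0→3:  <3:part t1 w>
15. propose(0,'y'):  <0:coor t3 w>
16. deliver 2→1:  nop
17. deliver 2→3:  nop
18. deliver 4→0:  nop
19. crash(4):  <4:✗part t1 w>
20. deliver 1→4:  nop
21. timeout(0):  <0:coor t4 w>
22. propose(0,'p'):  <0:coor t5 w>
23. deliver 0→3:  <3:part t2 w>
24. recover(4):  <4:part t1 w>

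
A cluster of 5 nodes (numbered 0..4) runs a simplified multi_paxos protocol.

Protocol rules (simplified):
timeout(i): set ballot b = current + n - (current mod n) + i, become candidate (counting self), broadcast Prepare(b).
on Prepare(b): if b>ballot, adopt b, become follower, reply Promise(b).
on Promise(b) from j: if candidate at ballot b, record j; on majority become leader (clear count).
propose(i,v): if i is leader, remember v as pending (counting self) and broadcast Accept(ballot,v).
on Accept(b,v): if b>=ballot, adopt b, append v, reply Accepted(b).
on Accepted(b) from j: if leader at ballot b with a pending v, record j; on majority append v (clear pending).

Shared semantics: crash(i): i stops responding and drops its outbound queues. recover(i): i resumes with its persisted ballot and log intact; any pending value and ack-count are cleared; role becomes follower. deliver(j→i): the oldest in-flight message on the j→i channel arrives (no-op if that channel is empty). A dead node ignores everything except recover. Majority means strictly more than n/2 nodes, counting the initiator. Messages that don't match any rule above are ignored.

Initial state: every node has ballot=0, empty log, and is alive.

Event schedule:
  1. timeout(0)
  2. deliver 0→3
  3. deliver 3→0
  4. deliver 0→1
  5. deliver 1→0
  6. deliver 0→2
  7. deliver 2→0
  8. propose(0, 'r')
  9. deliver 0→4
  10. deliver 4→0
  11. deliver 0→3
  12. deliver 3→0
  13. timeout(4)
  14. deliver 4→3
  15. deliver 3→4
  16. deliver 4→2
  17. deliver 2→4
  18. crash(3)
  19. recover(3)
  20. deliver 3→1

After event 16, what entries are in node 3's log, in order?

r

after 1 — timeout(0): n0:cand/b5/[-]
after 2 — deliver 0→3: n3:foll/b5/[-]
after 3 — deliver 3→0: ·
after 4 — deliver 0→1: n1:foll/b5/[-]
after 5 — deliver 1→0: n0:lead/b5/[-]
after 6 — deliver 0→2: n2:foll/b5/[-]
after 7 — deliver 2→0: ·
after 8 — propose(0,'r'): ·
after 9 — deliver 0→4: n4:foll/b5/[-]
after 10 — deliver 4→0: ·
after 11 — deliver 0→3: n3:foll/b5/[r]
after 12 — deliver 3→0: ·
after 13 — timeout(4): n4:cand/b14/[-]
after 14 — deliver 4→3: n3:foll/b14/[r]
after 15 — deliver 3→4: ·
after 16 — deliver 4→2: n2:foll/b14/[-]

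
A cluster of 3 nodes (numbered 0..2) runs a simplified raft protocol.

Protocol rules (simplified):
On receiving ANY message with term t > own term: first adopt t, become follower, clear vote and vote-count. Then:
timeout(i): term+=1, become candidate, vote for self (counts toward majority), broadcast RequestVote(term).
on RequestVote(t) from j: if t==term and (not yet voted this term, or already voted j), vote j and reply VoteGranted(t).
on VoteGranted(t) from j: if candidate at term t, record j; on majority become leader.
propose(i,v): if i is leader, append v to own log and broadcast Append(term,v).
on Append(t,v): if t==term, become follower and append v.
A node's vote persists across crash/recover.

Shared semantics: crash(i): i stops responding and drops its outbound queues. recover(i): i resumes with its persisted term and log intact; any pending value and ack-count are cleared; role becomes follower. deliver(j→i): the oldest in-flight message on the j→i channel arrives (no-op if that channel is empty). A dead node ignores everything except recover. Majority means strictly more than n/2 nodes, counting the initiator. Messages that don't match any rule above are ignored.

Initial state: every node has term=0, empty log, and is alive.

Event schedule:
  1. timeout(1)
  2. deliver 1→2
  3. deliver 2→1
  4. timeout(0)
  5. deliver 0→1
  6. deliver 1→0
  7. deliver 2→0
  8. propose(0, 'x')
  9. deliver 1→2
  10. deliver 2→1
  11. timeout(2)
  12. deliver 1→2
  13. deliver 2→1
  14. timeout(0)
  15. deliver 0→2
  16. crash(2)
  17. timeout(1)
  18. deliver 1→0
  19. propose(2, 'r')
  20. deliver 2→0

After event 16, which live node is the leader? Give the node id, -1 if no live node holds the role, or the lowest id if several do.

e1 timeout(1): 1[cand,t=1,-]
e2 deliver 1→2: 2[foll,t=1,-]
e3 deliver 2→1: 1[lead,t=1,-]
e4 timeout(0): 0[cand,t=1,-]
e5 deliver 0→1: ·
e6 deliver 1→0: ·
e7 deliver 2→0: ·
e8 propose(0,'x'): ·
e9 deliver 1→2: ·
e10 deliver 2→1: ·
e11 timeout(2): 2[cand,t=2,-]
e12 deliver 1→2: ·
e13 deliver 2→1: 1[foll,t=2,-]
e14 timeout(0): 0[cand,t=2,-]
e15 deliver 0→2: ·
e16 crash(2): 2[✗cand,t=2,-]

-1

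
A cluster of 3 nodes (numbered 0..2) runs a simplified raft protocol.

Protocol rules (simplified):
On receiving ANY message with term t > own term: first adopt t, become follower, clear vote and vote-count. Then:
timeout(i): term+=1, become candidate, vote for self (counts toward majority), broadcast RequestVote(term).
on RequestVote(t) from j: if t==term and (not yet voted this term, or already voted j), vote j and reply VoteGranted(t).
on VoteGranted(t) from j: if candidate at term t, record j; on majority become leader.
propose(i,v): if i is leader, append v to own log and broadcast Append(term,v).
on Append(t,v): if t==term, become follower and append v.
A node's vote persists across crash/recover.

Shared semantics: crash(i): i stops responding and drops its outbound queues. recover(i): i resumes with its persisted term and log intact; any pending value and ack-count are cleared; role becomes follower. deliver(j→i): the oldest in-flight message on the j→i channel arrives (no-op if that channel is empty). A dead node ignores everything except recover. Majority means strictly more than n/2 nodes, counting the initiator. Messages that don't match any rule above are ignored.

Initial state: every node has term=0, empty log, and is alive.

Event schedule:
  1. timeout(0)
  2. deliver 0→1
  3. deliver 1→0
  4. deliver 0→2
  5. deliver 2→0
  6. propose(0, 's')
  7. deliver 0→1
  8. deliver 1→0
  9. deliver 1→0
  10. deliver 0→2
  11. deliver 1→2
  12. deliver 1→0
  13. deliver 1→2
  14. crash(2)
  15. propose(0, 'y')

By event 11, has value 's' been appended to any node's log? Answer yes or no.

yes

step 1 timeout(0): 0={cand,t=1,log=-}
step 2 deliver 0→1: 1={foll,t=1,log=-}
step 3 deliver 1→0: 0={lead,t=1,log=-}
step 4 deliver 0→2: 2={foll,t=1,log=-}
step 5 deliver 2→0: —
step 6 propose(0,'s'): 0={lead,t=1,log=s}
step 7 deliver 0→1: 1={foll,t=1,log=s}
step 8 deliver 1→0: —
step 9 deliver 1→0: —
step 10 deliver 0→2: 2={foll,t=1,log=s}
step 11 deliver 1→2: —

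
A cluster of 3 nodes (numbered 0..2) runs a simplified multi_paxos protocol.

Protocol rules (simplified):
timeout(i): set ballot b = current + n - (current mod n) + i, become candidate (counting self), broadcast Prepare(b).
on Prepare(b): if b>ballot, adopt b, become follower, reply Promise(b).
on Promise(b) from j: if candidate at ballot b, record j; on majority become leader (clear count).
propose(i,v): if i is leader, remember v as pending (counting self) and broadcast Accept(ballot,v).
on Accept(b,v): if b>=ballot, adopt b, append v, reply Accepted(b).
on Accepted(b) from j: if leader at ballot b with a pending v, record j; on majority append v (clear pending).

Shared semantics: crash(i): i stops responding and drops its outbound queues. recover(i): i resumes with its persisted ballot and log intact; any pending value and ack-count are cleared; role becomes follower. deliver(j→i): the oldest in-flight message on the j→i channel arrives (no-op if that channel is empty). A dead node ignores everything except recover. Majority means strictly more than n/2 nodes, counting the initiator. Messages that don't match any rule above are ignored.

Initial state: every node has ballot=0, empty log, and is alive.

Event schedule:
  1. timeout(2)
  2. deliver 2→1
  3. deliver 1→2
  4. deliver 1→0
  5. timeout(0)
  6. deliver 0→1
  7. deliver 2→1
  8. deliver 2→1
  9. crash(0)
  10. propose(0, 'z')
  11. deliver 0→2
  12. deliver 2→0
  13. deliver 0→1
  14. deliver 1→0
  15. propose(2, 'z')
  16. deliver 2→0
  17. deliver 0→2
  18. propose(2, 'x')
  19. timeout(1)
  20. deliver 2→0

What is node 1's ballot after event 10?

5

step 1 timeout(2): 2={cand,b=5,log=-}
step 2 deliver 2→1: 1={foll,b=5,log=-}
step 3 deliver 1→2: 2={lead,b=5,log=-}
step 4 deliver 1→0: —
step 5 timeout(0): 0={cand,b=3,log=-}
step 6 deliver 0→1: —
step 7 deliver 2→1: —
step 8 deliver 2→1: —
step 9 crash(0): 0={✗cand,b=3,log=-}
step 10 propose(0,'z'): —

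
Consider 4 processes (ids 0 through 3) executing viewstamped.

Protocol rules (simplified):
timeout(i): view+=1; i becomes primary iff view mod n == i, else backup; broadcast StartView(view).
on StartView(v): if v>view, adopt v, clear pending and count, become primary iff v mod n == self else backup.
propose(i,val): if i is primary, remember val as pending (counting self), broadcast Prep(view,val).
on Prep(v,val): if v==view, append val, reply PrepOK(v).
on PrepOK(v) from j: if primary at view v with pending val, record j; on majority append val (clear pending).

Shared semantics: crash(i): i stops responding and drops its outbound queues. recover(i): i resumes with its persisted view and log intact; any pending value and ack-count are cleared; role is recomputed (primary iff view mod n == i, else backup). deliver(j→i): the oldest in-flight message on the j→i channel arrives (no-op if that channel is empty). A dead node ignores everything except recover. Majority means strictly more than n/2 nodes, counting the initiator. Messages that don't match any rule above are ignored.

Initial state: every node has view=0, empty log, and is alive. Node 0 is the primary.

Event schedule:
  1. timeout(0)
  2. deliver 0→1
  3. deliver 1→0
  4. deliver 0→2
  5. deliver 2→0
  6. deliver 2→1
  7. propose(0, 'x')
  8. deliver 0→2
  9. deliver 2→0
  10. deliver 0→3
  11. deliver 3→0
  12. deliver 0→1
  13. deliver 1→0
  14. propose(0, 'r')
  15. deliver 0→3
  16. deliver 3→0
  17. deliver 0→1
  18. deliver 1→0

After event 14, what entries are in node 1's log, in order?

step 1 timeout(0): 0={back,v=1,log=-}
step 2 deliver 0→1: 1={prim,v=1,log=-}
step 3 deliver 1→0: —
step 4 deliver 0→2: 2={back,v=1,log=-}
step 5 deliver 2→0: —
step 6 deliver 2→1: —
step 7 propose(0,'x'): —
step 8 deliver 0→2: —
step 9 deliver 2→0: —
step 10 deliver 0→3: 3={back,v=1,log=-}
step 11 deliver 3→0: —
step 12 deliver 0→1: —
step 13 deliver 1→0: —
step 14 propose(0,'r'): —

empty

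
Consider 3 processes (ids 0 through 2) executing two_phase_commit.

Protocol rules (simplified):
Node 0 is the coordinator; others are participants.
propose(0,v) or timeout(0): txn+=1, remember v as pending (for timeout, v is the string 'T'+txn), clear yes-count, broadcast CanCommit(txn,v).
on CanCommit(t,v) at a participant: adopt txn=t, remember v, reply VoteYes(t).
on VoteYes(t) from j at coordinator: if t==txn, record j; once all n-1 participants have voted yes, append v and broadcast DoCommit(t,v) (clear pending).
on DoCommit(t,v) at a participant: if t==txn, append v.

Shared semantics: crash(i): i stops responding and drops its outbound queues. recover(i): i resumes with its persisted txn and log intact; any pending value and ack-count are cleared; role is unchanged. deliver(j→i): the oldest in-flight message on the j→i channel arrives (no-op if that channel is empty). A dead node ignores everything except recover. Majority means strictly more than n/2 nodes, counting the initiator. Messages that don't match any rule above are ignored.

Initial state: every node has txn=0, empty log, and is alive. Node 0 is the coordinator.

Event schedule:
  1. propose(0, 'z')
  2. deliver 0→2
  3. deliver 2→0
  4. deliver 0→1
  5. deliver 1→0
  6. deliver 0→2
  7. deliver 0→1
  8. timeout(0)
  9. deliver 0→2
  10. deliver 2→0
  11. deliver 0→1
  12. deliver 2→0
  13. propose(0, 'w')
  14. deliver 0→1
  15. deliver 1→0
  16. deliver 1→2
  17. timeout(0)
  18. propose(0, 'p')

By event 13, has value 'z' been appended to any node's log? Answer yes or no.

after 1 — propose(0,'z'): n0:coor/t1/[-]
after 2 — deliver 0→2: n2:part/t1/[-]
after 3 — deliver 2→0: ·
after 4 — deliver 0→1: n1:part/t1/[-]
after 5 — deliver 1→0: n0:coor/t1/[z]
after 6 — deliver 0→2: n2:part/t1/[z]
after 7 — deliver 0→1: n1:part/t1/[z]
after 8 — timeout(0): n0:coor/t2/[z]
after 9 — deliver 0→2: n2:part/t2/[z]
after 10 — deliver 2→0: ·
after 11 — deliver 0→1: n1:part/t2/[z]
after 12 — deliver 2→0: ·
after 13 — propose(0,'w'): n0:coor/t3/[z]

yes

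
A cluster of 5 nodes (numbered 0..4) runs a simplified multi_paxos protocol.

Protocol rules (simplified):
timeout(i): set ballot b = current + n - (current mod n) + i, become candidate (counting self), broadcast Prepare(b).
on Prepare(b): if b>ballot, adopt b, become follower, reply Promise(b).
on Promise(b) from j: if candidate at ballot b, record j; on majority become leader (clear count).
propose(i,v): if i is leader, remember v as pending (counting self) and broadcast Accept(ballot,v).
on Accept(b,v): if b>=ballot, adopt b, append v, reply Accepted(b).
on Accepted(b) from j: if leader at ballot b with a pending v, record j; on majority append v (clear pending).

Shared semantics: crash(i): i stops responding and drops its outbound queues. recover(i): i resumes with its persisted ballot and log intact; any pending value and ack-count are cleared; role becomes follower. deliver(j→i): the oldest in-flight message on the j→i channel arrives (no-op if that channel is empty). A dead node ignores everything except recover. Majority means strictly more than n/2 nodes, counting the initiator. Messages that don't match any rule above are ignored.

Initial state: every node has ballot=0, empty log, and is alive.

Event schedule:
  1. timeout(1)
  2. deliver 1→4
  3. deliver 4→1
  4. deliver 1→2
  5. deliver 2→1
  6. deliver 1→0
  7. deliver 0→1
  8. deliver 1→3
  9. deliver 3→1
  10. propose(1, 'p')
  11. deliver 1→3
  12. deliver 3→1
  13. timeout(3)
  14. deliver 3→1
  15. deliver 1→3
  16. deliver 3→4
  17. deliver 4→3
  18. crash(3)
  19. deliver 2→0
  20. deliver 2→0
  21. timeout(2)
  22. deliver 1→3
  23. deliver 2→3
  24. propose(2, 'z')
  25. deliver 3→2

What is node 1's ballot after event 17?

after 1 — timeout(1): n1:cand/b6/[-]
after 2 — deliver 1→4: n4:foll/b6/[-]
after 3 — deliver 4→1: ·
after 4 — deliver 1→2: n2:foll/b6/[-]
after 5 — deliver 2→1: n1:lead/b6/[-]
after 6 — deliver 1→0: n0:foll/b6/[-]
after 7 — deliver 0→1: ·
after 8 — deliver 1→3: n3:foll/b6/[-]
after 9 — deliver 3→1: ·
after 10 — propose(1,'p'): ·
after 11 — deliver 1→3: n3:foll/b6/[p]
after 12 — deliver 3→1: ·
after 13 — timeout(3): n3:cand/b13/[p]
after 14 — deliver 3→1: n1:foll/b13/[-]
after 15 — deliver 1→3: ·
after 16 — deliver 3→4: n4:foll/b13/[-]
after 17 — deliver 4→3: n3:lead/b13/[p]

13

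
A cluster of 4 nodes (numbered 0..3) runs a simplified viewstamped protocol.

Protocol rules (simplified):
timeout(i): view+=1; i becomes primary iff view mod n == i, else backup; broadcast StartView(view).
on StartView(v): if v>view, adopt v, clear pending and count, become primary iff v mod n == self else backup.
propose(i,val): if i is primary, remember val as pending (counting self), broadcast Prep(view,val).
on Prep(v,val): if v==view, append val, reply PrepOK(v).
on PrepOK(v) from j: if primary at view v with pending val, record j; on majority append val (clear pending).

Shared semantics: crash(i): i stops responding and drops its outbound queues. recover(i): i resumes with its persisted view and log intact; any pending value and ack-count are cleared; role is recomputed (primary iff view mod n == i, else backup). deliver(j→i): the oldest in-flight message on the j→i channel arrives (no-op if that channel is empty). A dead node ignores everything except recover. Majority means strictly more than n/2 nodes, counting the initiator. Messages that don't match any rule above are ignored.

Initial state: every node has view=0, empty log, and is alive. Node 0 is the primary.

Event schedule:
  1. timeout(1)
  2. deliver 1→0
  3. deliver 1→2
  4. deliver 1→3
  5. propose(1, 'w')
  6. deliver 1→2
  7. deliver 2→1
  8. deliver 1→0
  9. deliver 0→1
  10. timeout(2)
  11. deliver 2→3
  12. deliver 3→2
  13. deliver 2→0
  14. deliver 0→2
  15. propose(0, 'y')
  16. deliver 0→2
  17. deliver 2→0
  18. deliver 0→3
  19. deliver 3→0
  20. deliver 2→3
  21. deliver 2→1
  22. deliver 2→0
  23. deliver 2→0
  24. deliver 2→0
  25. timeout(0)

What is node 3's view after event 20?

after 1 — timeout(1): n1:prim/v1/[-]
after 2 — deliver 1→0: n0:back/v1/[-]
after 3 — deliver 1→2: n2:back/v1/[-]
after 4 — deliver 1→3: n3:back/v1/[-]
after 5 — propose(1,'w'): ·
after 6 — deliver 1→2: n2:back/v1/[w]
after 7 — deliver 2→1: ·
after 8 — deliver 1→0: n0:back/v1/[w]
after 9 — deliver 0→1: n1:prim/v1/[w]
after 10 — timeout(2): n2:prim/v2/[w]
after 11 — deliver 2→3: n3:back/v2/[-]
after 12 — deliver 3→2: ·
after 13 — deliver 2→0: n0:back/v2/[w]
after 14 — deliver 0→2: ·
after 15 — propose(0,'y'): ·
after 16 — deliver 0→2: ·
after 17 — deliver 2→0: ·
after 18 — deliver 0→3: ·
after 19 — deliver 3→0: ·
after 20 — deliver 2→3: ·

2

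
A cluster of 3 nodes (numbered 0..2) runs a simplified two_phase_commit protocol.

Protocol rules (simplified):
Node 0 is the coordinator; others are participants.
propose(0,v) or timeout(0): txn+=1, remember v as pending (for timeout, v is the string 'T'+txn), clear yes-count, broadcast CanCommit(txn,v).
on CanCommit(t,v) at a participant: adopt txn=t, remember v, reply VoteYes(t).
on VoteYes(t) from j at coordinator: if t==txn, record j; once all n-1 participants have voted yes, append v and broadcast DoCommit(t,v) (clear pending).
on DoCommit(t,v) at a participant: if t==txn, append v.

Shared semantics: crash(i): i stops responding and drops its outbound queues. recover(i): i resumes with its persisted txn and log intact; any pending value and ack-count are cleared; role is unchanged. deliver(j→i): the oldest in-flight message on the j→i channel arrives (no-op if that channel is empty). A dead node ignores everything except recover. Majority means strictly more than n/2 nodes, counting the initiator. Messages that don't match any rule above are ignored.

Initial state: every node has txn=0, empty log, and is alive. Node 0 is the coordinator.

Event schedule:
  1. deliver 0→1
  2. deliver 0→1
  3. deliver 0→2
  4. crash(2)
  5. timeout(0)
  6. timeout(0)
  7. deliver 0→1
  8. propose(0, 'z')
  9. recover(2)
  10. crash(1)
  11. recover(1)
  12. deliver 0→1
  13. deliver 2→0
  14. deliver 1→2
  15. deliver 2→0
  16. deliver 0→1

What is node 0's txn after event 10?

3

after 1 — deliver 0→1: ·
after 2 — deliver 0→1: ·
after 3 — deliver 0→2: ·
after 4 — crash(2): n2:✗part/t0/[-]
after 5 — timeout(0): n0:coor/t1/[-]
after 6 — timeout(0): n0:coor/t2/[-]
after 7 — deliver 0→1: n1:part/t1/[-]
after 8 — propose(0,'z'): n0:coor/t3/[-]
after 9 — recover(2): n2:part/t0/[-]
after 10 — crash(1): n1:✗part/t1/[-]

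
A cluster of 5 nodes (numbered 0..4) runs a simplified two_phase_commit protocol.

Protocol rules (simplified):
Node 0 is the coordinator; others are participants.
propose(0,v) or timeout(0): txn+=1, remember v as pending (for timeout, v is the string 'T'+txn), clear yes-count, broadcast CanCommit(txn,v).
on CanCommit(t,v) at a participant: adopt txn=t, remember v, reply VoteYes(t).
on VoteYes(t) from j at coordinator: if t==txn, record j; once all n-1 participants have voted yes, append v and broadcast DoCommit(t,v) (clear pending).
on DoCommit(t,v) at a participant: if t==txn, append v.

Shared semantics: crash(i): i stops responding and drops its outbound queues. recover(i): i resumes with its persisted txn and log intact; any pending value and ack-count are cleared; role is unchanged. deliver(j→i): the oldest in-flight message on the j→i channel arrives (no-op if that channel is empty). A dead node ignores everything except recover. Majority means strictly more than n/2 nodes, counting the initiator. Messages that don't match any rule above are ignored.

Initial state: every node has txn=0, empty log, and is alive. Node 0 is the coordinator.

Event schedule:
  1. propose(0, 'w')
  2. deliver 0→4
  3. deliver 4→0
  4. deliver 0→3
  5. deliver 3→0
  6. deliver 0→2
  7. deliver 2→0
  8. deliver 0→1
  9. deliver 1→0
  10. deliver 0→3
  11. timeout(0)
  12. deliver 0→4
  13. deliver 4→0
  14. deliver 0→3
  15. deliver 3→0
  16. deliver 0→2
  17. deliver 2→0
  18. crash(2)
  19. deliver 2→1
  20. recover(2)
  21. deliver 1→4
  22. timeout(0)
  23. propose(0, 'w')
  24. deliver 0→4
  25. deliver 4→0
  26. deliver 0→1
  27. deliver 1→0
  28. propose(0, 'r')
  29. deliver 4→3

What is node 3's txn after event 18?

2

after 1 — propose(0,'w'): n0:coor/t1/[-]
after 2 — deliver 0→4: n4:part/t1/[-]
after 3 — deliver 4→0: ·
after 4 — deliver 0→3: n3:part/t1/[-]
after 5 — deliver 3→0: ·
after 6 — deliver 0→2: n2:part/t1/[-]
after 7 — deliver 2→0: ·
after 8 — deliver 0→1: n1:part/t1/[-]
after 9 — deliver 1→0: n0:coor/t1/[w]
after 10 — deliver 0→3: n3:part/t1/[w]
after 11 — timeout(0): n0:coor/t2/[w]
after 12 — deliver 0→4: n4:part/t1/[w]
after 13 — deliver 4→0: ·
after 14 — deliver 0→3: n3:part/t2/[w]
after 15 — deliver 3→0: ·
after 16 — deliver 0→2: n2:part/t1/[w]
after 17 — deliver 2→0: ·
after 18 — crash(2): n2:✗part/t1/[w]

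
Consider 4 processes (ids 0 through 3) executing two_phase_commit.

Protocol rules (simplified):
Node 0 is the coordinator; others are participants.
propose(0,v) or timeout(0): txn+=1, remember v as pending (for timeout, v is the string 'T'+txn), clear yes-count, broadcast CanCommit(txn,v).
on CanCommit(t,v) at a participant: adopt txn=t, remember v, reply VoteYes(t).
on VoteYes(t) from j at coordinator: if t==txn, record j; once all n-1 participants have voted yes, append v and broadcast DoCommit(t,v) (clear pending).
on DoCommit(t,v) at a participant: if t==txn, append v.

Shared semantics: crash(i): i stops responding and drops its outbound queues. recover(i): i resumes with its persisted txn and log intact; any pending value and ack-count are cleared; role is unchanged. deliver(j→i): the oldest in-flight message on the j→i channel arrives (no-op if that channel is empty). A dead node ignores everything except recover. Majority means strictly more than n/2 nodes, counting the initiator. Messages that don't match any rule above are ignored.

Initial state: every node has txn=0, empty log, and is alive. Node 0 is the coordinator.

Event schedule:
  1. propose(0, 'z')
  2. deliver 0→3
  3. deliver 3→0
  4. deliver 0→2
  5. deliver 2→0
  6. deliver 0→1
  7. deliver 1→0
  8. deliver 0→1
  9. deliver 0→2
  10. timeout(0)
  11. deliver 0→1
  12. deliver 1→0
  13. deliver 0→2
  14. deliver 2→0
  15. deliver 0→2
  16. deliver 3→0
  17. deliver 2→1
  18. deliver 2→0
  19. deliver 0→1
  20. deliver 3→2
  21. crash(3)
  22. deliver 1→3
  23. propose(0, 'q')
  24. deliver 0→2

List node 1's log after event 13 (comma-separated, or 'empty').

1. propose(0,'z'):  <0:coor t1 ->
2. deliver 0→3:  <3:part t1 ->
3. deliver 3→0:  nop
4. deliver 0→2:  <2:part t1 ->
5. deliver 2→0:  nop
6. deliver 0→1:  <1:part t1 ->
7. deliver 1→0:  <0:coor t1 z>
8. deliver 0→1:  <1:part t1 z>
9. deliver 0→2:  <2:part t1 z>
10. timeout(0):  <0:coor t2 z>
11. deliver 0→1:  <1:part t2 z>
12. deliver 1→0:  nop
13. deliver 0→2:  <2:part t2 z>

z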